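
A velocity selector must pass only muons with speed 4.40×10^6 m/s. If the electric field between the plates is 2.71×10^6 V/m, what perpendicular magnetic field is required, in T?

B ≈ 0.616 T

qE = qvB ⇒ B = E/v = (2.71×10^6) / (4.40×10^6) = 0.616 T.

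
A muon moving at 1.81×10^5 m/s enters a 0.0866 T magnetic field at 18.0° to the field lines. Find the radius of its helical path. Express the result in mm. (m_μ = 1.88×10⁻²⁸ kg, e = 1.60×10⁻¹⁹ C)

Only the perpendicular component v⊥ = v sin18.0° = 5.59×10^4 m/s is bent by the field.
r = m v⊥ /(qB) = (1.88×10^-28)(5.59×10^4) / [(1×1.60×10^-19)(0.0866)] = 7.59×10^-4 m.

r ≈ 0.759 mm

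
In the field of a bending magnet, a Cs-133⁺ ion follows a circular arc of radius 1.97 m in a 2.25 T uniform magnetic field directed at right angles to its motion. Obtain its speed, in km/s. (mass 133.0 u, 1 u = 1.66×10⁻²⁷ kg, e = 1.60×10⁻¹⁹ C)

From qvB = mv²/r, v = qBr/m.
v = (1×1.60×10^-19)(2.25)(1.97) / (2.21×10^-25) = 3.21×10^6 m/s.

v ≈ 3210 km/s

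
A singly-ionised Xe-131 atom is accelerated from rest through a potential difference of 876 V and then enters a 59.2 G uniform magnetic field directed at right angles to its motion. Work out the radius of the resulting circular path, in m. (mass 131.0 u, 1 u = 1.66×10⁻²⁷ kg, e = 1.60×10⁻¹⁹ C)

r ≈ 8.24 m

The kinetic energy gained is K = qV = (1×1.60×10^-19)(876) = 1.40×10^-16 J.
v = √(2K/m) = 3.59×10^4 m/s.
r = mv/(qB) = (2.17×10^-25)(3.59×10^4) / [(1×1.60×10^-19)(5.92×10^-3)] = 8.24 m.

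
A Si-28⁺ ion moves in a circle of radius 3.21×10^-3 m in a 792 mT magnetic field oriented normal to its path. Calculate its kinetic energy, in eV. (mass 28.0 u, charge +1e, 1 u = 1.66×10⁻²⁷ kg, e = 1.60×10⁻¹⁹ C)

K ≈ 11.1 eV

v = qBr/m = (1×1.60×10^-19)(0.792)(3.21×10^-3) / (4.65×10^-26) = 8750 m/s.
K = ½mv² = 0.5·(4.65×10^-26)·(8750)² = 1.78×10^-18 J = 11.1 eV.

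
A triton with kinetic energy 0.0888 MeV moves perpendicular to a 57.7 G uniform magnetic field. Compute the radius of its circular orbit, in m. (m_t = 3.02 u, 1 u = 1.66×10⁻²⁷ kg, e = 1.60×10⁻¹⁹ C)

Convert the energy: K = 0.0888 MeV = 1.42×10^-14 J.
v = √(2K/m) = √(2·1.42×10^-14/5.01×10^-27) = 2.38×10^6 m/s.
r = mv/(qB) = (5.01×10^-27)(2.38×10^6) / [(1×1.60×10^-19)(5.77×10^-3)] = 12.9 m.

r ≈ 12.9 m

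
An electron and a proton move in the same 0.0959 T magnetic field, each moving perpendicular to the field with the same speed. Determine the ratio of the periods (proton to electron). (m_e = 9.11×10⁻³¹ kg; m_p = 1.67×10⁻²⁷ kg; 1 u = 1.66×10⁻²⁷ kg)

ratio ≈ 1830

T = 2πm/(qB) is independent of speed, so T₂/T₁ = (m₂/q₂)/(m₁/q₁).
T_{proton}/T_{electron} = (1.67×10^-27/1e) / (9.11×10^-31/1e) = 1830.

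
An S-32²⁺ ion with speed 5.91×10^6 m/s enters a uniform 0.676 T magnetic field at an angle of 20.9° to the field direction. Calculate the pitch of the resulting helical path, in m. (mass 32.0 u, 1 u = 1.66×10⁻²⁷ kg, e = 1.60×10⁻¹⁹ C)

The velocity component along B is v∥ = v cos20.9° = 5.52×10^6 m/s.
The cyclotron period T = 2πm/(qB) = 1.54×10^-6 s is set by m, q, B alone.
Pitch = v∥·T = (5.52×10^6)(1.54×10^-6) = 8.52 m.

pitch ≈ 8.52 m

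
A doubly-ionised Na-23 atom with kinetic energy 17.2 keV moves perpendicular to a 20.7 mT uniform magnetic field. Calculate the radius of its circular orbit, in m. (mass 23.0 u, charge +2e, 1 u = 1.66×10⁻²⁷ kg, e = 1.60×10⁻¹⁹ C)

Convert the energy: K = 17.2 keV = 2.75×10^-15 J.
v = √(2K/m) = √(2·2.75×10^-15/3.82×10^-26) = 3.80×10^5 m/s.
r = mv/(qB) = (3.82×10^-26)(3.80×10^5) / [(2×1.60×10^-19)(0.0207)] = 2.19 m.

r ≈ 2.19 m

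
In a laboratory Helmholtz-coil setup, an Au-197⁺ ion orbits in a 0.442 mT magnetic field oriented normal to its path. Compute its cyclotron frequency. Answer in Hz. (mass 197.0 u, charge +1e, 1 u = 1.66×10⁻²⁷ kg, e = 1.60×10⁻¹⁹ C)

f ≈ 34.4 Hz

f = qB/(2πm) = (1×1.60×10^-19)(4.42×10^-4) / [2π(3.27×10^-25)] = 34.4 Hz.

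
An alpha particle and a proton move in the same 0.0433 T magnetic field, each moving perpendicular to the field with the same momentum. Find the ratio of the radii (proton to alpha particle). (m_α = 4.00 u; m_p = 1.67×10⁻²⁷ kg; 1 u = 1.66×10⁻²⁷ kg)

ratio ≈ 2.00

r = p/(qB) ⇒ at equal p, r ∝ 1/q.
r_{proton}/r_{alpha particle} = 2.00.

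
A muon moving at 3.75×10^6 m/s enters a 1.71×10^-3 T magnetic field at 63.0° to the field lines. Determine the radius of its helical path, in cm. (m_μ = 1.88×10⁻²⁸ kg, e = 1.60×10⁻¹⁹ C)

Only the perpendicular component v⊥ = v sin63.0° = 3.34×10^6 m/s is bent by the field.
r = m v⊥ /(qB) = (1.88×10^-28)(3.34×10^6) / [(1×1.60×10^-19)(1.71×10^-3)] = 2.30 m.

r ≈ 230 cm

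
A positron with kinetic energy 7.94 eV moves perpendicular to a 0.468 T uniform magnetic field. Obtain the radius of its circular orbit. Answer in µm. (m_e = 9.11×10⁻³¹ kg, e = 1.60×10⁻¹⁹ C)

Convert the energy: K = 7.94 eV = 1.27×10^-18 J.
v = √(2K/m) = √(2·1.27×10^-18/9.11×10^-31) = 1.67×10^6 m/s.
r = mv/(qB) = (9.11×10^-31)(1.67×10^6) / [(1×1.60×10^-19)(0.468)] = 2.03×10^-5 m.

r ≈ 20.3 µm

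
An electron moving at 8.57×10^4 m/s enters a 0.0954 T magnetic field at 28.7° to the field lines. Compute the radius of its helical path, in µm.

Only the perpendicular component v⊥ = v sin28.7° = 4.12×10^4 m/s is bent by the field.
r = m v⊥ /(qB) = (9.11×10^-31)(4.12×10^4) / [(1×1.60×10^-19)(0.0954)] = 2.46×10^-6 m.

r ≈ 2.46 µm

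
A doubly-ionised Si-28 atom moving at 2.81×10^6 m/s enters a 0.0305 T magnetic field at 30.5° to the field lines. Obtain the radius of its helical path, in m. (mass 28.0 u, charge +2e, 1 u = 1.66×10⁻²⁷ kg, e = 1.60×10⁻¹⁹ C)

r ≈ 6.79 m

Only the perpendicular component v⊥ = v sin30.5° = 1.43×10^6 m/s is bent by the field.
r = m v⊥ /(qB) = (4.65×10^-26)(1.43×10^6) / [(2×1.60×10^-19)(0.0305)] = 6.79 m.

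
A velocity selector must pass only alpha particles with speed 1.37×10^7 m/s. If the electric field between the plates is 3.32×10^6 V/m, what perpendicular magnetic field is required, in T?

B ≈ 0.242 T

qE = qvB ⇒ B = E/v = (3.32×10^6) / (1.37×10^7) = 0.242 T.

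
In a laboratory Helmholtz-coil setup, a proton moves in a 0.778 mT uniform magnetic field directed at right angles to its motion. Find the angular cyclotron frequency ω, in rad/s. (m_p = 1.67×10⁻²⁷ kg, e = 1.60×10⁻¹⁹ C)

ω ≈ 7.45×10^4 rad/s

ω = qB/m = (1×1.60×10^-19)(7.78×10^-4) / (1.67×10^-27) = 7.45×10^4 rad/s.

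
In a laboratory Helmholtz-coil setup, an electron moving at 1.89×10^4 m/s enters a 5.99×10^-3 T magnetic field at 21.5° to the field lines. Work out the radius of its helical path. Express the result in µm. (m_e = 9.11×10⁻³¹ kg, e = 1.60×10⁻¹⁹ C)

Only the perpendicular component v⊥ = v sin21.5° = 6930 m/s is bent by the field.
r = m v⊥ /(qB) = (9.11×10^-31)(6930) / [(1×1.60×10^-19)(5.99×10^-3)] = 6.58×10^-6 m.

r ≈ 6.58 µm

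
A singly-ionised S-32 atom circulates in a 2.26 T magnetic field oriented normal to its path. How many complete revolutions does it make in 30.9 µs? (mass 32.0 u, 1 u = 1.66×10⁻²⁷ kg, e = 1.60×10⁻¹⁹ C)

N = 33

T = 2πm/(qB) = 2π(5.312×10^-26) / [(1×1.60×10^-19)(2.26)] = 9.2302×10^-7 s.
N = t/T = 3.09×10^-5 / 9.2302×10^-7 ≈ 33.48, so 33 complete revolutions.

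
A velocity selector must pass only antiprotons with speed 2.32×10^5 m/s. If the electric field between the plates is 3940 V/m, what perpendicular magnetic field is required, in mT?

B ≈ 17.0 mT

qE = qvB ⇒ B = E/v = (3940) / (2.32×10^5) = 0.0170 T.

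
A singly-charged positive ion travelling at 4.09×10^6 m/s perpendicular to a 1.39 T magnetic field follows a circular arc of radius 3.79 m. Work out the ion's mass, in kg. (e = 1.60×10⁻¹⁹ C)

qvB = mv²/r ⇒ m = qBr/v.
m = (1×1.60×10^-19)(1.39)(3.79) / (4.09×10^6) = 2.06×10^-25 kg.

m ≈ 2.06×10^-25 kg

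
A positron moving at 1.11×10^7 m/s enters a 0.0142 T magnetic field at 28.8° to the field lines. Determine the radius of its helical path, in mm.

r ≈ 2.14 mm

Only the perpendicular component v⊥ = v sin28.8° = 5.35×10^6 m/s is bent by the field.
r = m v⊥ /(qB) = (9.11×10^-31)(5.35×10^6) / [(1×1.60×10^-19)(0.0142)] = 2.14×10^-3 m.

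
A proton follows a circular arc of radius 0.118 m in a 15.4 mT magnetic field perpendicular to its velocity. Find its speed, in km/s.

From qvB = mv²/r, v = qBr/m.
v = (1×1.60×10^-19)(0.0154)(0.118) / (1.67×10^-27) = 1.74×10^5 m/s.

v ≈ 174 km/s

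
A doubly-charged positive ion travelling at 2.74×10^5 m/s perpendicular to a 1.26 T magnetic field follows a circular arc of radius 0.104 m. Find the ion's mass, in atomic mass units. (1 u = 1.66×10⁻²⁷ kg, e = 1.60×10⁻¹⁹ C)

qvB = mv²/r ⇒ m = qBr/v.
m = (2×1.60×10^-19)(1.26)(0.104) / (2.74×10^5) = 1.53×10^-25 kg = 92.2 u.

m ≈ 92.2 u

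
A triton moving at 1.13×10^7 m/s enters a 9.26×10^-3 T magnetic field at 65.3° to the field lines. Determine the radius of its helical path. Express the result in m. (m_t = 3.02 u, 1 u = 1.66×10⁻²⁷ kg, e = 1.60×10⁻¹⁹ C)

Only the perpendicular component v⊥ = v sin65.3° = 1.03×10^7 m/s is bent by the field.
r = m v⊥ /(qB) = (5.01×10^-27)(1.03×10^7) / [(1×1.60×10^-19)(9.26×10^-3)] = 34.7 m.

r ≈ 34.7 m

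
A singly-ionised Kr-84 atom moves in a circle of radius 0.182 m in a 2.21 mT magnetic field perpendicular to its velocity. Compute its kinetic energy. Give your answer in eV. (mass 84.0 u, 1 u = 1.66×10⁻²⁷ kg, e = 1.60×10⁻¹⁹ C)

v = qBr/m = (1×1.60×10^-19)(2.21×10^-3)(0.182) / (1.39×10^-25) = 462 m/s.
K = ½mv² = 0.5·(1.39×10^-25)·(462)² = 1.49×10^-20 J = 0.0928 eV.

K ≈ 0.0928 eV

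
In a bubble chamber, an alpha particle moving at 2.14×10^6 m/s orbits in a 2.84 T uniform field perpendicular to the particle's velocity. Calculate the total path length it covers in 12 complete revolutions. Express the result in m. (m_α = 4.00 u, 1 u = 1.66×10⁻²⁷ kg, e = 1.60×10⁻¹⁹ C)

L ≈ 1.18 m

r = mv/(qB) = 0.0156 m, so one revolution covers 2πr = 0.0982 m.
In 12 revolutions: L = 12·2πr = 1.18 m.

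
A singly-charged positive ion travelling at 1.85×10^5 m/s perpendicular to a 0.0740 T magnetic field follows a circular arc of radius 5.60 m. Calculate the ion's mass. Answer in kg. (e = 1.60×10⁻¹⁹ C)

qvB = mv²/r ⇒ m = qBr/v.
m = (1×1.60×10^-19)(0.0740)(5.60) / (1.85×10^5) = 3.58×10^-25 kg.

m ≈ 3.58×10^-25 kg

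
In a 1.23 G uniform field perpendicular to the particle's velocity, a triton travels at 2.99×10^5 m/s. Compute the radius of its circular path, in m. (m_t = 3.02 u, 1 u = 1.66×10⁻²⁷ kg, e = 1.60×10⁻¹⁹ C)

The magnetic force provides the centripetal force: qvB = mv²/r, so r = mv/(qB).
r = (5.01×10^-27 kg)(2.99×10^5 m/s) / [(1×1.60×10^-19 C)(1.23×10^-4 T)] = 76.2 m.

r ≈ 76.2 m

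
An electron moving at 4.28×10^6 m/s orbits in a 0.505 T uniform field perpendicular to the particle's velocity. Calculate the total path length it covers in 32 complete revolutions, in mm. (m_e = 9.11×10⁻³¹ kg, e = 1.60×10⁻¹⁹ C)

r = mv/(qB) = 4.83×10^-5 m, so one revolution covers 2πr = 3.03×10^-4 m.
In 32 revolutions: L = 32·2πr = 9.70×10^-3 m.

L ≈ 9.70 mm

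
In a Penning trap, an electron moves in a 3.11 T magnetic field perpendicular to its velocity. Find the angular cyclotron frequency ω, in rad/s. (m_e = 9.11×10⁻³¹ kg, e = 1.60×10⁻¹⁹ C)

ω ≈ 5.46×10^11 rad/s

ω = qB/m = (1×1.60×10^-19)(3.11) / (9.11×10^-31) = 5.46×10^11 rad/s.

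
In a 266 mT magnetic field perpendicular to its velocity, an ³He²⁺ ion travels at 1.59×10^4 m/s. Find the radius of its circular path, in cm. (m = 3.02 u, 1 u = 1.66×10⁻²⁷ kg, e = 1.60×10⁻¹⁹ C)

The magnetic force provides the centripetal force: qvB = mv²/r, so r = mv/(qB).
r = (5.01×10^-27 kg)(1.59×10^4 m/s) / [(2×1.60×10^-19 C)(0.266 T)] = 9.36×10^-4 m.

r ≈ 0.0936 cm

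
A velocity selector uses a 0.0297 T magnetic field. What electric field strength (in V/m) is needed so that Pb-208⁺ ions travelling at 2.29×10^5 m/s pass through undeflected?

qE = qvB ⇒ E = vB = (2.29×10^5)(0.0297) = 6800 V/m.

E ≈ 6800 V/m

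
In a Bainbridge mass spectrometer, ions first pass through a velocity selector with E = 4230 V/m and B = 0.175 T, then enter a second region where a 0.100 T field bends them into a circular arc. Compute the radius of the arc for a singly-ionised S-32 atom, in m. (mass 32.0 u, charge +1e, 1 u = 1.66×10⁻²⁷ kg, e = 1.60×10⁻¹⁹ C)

r ≈ 0.0802 m

The selector passes v = E/B = 4230/0.175 = 2.42×10^4 m/s.
In the deflection region, r = mv/(qB₂) = (5.31×10^-26)(2.42×10^4) / [(1×1.60×10^-19)(0.100)] = 0.0802 m.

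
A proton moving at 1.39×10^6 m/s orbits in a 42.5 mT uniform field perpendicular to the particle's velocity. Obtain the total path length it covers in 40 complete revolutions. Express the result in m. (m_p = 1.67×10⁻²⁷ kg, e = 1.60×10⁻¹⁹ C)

r = mv/(qB) = 0.341 m, so one revolution covers 2πr = 2.14 m.
In 40 revolutions: L = 40·2πr = 85.8 m.

L ≈ 85.8 m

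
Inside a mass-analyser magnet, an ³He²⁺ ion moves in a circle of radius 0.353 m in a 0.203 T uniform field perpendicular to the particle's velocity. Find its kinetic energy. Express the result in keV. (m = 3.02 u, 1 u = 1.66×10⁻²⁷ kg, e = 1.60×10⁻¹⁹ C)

K ≈ 328 keV

v = qBr/m = (2×1.60×10^-19)(0.203)(0.353) / (5.01×10^-27) = 4.57×10^6 m/s.
K = ½mv² = 0.5·(5.01×10^-27)·(4.57×10^6)² = 5.24×10^-14 J = 328 keV.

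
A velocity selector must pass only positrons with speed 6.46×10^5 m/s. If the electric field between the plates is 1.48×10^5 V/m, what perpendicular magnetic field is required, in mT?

qE = qvB ⇒ B = E/v = (1.48×10^5) / (6.46×10^5) = 0.229 T.

B ≈ 229 mT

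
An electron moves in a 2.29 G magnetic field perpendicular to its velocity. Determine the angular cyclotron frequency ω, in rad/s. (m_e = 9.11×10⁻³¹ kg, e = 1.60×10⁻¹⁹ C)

ω = qB/m = (1×1.60×10^-19)(2.29×10^-4) / (9.11×10^-31) = 4.02×10^7 rad/s.

ω ≈ 4.02×10^7 rad/s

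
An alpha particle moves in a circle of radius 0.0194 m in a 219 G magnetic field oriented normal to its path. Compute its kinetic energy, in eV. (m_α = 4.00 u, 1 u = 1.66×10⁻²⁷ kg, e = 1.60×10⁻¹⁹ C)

K ≈ 8.70 eV

v = qBr/m = (2×1.60×10^-19)(0.0219)(0.0194) / (6.64×10^-27) = 2.05×10^4 m/s.
K = ½mv² = 0.5·(6.64×10^-27)·(2.05×10^4)² = 1.39×10^-18 J = 8.70 eV.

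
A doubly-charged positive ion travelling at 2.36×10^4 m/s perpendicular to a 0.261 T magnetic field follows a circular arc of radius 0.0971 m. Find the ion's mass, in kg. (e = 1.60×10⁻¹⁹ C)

qvB = mv²/r ⇒ m = qBr/v.
m = (2×1.60×10^-19)(0.261)(0.0971) / (2.36×10^4) = 3.44×10^-25 kg.

m ≈ 3.44×10^-25 kg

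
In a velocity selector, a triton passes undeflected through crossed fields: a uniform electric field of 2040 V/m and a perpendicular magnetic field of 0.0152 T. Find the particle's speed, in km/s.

v ≈ 134 km/s

For zero net force, qE = qvB, so v = E/B.
v = (2040) / (0.0152) = 1.34×10^5 m/s.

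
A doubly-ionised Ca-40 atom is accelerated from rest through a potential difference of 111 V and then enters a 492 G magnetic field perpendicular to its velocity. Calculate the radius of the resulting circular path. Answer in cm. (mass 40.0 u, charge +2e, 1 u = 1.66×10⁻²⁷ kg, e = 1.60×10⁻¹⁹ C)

The kinetic energy gained is K = qV = (2×1.60×10^-19)(111) = 3.55×10^-17 J.
v = √(2K/m) = 3.27×10^4 m/s.
r = mv/(qB) = (6.64×10^-26)(3.27×10^4) / [(2×1.60×10^-19)(0.0492)] = 0.138 m.

r ≈ 13.8 cm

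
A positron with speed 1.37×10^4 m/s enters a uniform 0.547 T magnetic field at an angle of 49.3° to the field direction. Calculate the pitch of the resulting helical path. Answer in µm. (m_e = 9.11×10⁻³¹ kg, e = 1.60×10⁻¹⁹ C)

pitch ≈ 0.584 µm

The velocity component along B is v∥ = v cos49.3° = 8930 m/s.
The cyclotron period T = 2πm/(qB) = 6.54×10^-11 s is set by m, q, B alone.
Pitch = v∥·T = (8930)(6.54×10^-11) = 5.84×10^-7 m.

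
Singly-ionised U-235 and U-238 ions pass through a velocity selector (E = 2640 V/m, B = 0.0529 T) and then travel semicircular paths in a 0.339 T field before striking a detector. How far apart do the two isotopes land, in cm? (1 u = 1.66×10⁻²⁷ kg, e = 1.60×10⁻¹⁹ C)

Both emerge at v = E/B₁ = 4.99×10^4 m/s.
r = mv/(qB₂), so r₁ = 0.35893 m and r₂ = 0.36351 m, giving Δr = 4.58×10^-3 m.
After a semicircle each ion lands a diameter 2r from the entry slit, so the separation is 2Δr = 9.16×10^-3 m.

Δd ≈ 0.916 cm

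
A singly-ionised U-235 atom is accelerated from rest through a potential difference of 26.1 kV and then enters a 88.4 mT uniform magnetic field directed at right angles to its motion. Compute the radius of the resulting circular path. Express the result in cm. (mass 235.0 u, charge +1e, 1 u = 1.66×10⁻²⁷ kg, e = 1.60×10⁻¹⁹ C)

r ≈ 404 cm

The kinetic energy gained is K = qV = (1×1.60×10^-19)(2.61×10^4) = 4.18×10^-15 J.
v = √(2K/m) = 1.46×10^5 m/s.
r = mv/(qB) = (3.90×10^-25)(1.46×10^5) / [(1×1.60×10^-19)(0.0884)] = 4.04 m.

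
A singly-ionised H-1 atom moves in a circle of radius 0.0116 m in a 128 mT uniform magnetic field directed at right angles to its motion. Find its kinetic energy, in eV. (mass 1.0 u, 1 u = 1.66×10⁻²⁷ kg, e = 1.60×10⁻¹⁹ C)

K ≈ 106 eV

v = qBr/m = (1×1.60×10^-19)(0.128)(0.0116) / (1.66×10^-27) = 1.43×10^5 m/s.
K = ½mv² = 0.5·(1.66×10^-27)·(1.43×10^5)² = 1.70×10^-17 J = 106 eV.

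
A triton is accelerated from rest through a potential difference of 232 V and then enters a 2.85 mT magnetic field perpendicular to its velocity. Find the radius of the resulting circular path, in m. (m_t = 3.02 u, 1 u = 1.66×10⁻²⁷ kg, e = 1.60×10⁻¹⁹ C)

r ≈ 1.34 m

The kinetic energy gained is K = qV = (1×1.60×10^-19)(232) = 3.71×10^-17 J.
v = √(2K/m) = 1.22×10^5 m/s.
r = mv/(qB) = (5.01×10^-27)(1.22×10^5) / [(1×1.60×10^-19)(2.85×10^-3)] = 1.34 m.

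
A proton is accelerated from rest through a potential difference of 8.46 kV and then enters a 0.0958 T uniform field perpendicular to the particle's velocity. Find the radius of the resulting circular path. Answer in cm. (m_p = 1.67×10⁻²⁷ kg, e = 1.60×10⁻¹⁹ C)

r ≈ 13.9 cm

The kinetic energy gained is K = qV = (1×1.60×10^-19)(8460) = 1.35×10^-15 J.
v = √(2K/m) = 1.27×10^6 m/s.
r = mv/(qB) = (1.67×10^-27)(1.27×10^6) / [(1×1.60×10^-19)(0.0958)] = 0.139 m.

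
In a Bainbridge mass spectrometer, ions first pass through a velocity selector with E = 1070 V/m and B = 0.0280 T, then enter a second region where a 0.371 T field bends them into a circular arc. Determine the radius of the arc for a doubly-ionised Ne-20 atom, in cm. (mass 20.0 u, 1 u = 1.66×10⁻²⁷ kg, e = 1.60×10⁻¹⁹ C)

The selector passes v = E/B = 1070/0.0280 = 3.82×10^4 m/s.
In the deflection region, r = mv/(qB₂) = (3.32×10^-26)(3.82×10^4) / [(2×1.60×10^-19)(0.371)] = 0.0107 m.

r ≈ 1.07 cm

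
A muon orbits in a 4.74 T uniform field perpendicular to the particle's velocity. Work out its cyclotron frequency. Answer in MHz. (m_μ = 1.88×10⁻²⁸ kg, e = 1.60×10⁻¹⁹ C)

f = qB/(2πm) = (1×1.60×10^-19)(4.74) / [2π(1.88×10^-28)] = 6.42×10^8 Hz.

f ≈ 642 MHz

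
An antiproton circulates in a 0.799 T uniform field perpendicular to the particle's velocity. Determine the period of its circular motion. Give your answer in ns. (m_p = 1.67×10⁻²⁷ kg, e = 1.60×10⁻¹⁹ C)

The cyclotron period is independent of speed: T = 2πm/(qB).
T = 2π(1.67×10^-27) / [(1×1.60×10^-19)(0.799)] = 8.21×10^-8 s.

T ≈ 82.1 ns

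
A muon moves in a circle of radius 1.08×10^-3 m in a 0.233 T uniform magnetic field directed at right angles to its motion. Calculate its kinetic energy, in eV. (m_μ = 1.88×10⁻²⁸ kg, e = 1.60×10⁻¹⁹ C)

v = qBr/m = (1×1.60×10^-19)(0.233)(1.08×10^-3) / (1.88×10^-28) = 2.14×10^5 m/s.
K = ½mv² = 0.5·(1.88×10^-28)·(2.14×10^5)² = 4.31×10^-18 J = 26.9 eV.

K ≈ 26.9 eV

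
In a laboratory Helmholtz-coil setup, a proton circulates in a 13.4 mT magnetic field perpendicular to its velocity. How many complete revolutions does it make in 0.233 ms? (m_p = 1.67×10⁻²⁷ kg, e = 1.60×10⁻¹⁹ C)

N = 47

T = 2πm/(qB) = 2π(1.67×10^-27) / [(1×1.60×10^-19)(0.0134)] = 4.8941×10^-6 s.
N = t/T = 2.33×10^-4 / 4.8941×10^-6 ≈ 47.61, so 47 complete revolutions.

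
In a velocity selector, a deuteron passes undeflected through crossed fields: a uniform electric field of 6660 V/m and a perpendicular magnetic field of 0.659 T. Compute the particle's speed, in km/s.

For zero net force, qE = qvB, so v = E/B.
v = (6660) / (0.659) = 1.01×10^4 m/s.

v ≈ 10.1 km/s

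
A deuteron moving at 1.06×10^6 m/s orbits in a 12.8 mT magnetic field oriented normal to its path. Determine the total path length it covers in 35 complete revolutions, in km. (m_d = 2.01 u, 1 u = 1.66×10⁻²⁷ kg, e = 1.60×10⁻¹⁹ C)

L ≈ 0.380 km

r = mv/(qB) = 1.73 m, so one revolution covers 2πr = 10.9 m.
In 35 revolutions: L = 35·2πr = 380 m.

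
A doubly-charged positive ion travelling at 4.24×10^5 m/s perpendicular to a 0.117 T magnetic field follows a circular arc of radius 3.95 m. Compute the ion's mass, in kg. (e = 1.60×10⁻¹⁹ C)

m ≈ 3.49×10^-25 kg

qvB = mv²/r ⇒ m = qBr/v.
m = (2×1.60×10^-19)(0.117)(3.95) / (4.24×10^5) = 3.49×10^-25 kg.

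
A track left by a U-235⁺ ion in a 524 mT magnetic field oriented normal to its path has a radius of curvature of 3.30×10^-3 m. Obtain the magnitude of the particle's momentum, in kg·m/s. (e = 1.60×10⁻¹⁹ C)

p ≈ 2.77×10^-22 kg·m/s

Since qvB = mv²/r, the momentum p = mv = qBr.
p = (1×1.60×10^-19)(0.524)(3.30×10^-3) = 2.77×10^-22 kg·m/s.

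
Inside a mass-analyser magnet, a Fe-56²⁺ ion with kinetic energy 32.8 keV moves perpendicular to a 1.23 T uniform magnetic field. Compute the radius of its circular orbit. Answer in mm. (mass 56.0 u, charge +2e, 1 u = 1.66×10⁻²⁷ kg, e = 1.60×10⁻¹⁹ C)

Convert the energy: K = 32.8 keV = 5.25×10^-15 J.
v = √(2K/m) = √(2·5.25×10^-15/9.30×10^-26) = 3.36×10^5 m/s.
r = mv/(qB) = (9.30×10^-26)(3.36×10^5) / [(2×1.60×10^-19)(1.23)] = 0.0794 m.

r ≈ 79.4 mm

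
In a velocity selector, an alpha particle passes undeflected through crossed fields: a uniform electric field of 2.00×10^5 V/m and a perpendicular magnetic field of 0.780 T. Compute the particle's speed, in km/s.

For zero net force, qE = qvB, so v = E/B.
v = (2.00×10^5) / (0.780) = 2.56×10^5 m/s.

v ≈ 256 km/s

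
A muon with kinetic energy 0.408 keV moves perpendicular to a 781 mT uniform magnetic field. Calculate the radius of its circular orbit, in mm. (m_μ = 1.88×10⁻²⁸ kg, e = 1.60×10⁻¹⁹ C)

r ≈ 1.25 mm

Convert the energy: K = 0.408 keV = 6.53×10^-17 J.
v = √(2K/m) = √(2·6.53×10^-17/1.88×10^-28) = 8.33×10^5 m/s.
r = mv/(qB) = (1.88×10^-28)(8.33×10^5) / [(1×1.60×10^-19)(0.781)] = 1.25×10^-3 m.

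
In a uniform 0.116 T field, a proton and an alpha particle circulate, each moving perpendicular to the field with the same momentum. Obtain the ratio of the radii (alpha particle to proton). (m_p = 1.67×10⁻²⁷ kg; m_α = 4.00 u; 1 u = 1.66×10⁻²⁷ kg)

ratio ≈ 0.500

r = p/(qB) ⇒ at equal p, r ∝ 1/q.
r_{alpha particle}/r_{proton} = 0.500.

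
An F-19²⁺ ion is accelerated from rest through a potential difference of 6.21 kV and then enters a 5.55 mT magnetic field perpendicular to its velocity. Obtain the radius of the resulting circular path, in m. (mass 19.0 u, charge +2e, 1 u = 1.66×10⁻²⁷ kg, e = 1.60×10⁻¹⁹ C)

r ≈ 6.30 m

The kinetic energy gained is K = qV = (2×1.60×10^-19)(6210) = 1.99×10^-15 J.
v = √(2K/m) = 3.55×10^5 m/s.
r = mv/(qB) = (3.15×10^-26)(3.55×10^5) / [(2×1.60×10^-19)(5.55×10^-3)] = 6.30 m.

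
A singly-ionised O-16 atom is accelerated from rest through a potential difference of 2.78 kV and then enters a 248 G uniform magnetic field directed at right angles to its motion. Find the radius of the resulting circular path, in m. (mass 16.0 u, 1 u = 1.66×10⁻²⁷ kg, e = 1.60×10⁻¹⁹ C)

The kinetic energy gained is K = qV = (1×1.60×10^-19)(2780) = 4.45×10^-16 J.
v = √(2K/m) = 1.83×10^5 m/s.
r = mv/(qB) = (2.66×10^-26)(1.83×10^5) / [(1×1.60×10^-19)(0.0248)] = 1.23 m.

r ≈ 1.23 m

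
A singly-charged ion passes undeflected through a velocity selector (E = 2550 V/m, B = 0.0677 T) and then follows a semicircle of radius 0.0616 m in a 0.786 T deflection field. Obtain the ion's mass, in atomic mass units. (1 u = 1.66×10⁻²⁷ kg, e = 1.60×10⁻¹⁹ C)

m ≈ 124 u

v = E/B₁ = 3.77×10^4 m/s.
From r = mv/(qB₂), m = qB₂r/v = (1×1.60×10^-19)(0.786)(0.0616) / (3.77×10^4) = 2.06×10^-25 kg.
In atomic mass units: m = 2.06×10^-25 / 1.66×10^-27 = 124 u.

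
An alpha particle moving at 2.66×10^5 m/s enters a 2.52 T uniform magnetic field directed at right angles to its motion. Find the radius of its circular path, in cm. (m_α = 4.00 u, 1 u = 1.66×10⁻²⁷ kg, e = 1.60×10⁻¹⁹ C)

The magnetic force provides the centripetal force: qvB = mv²/r, so r = mv/(qB).
r = (6.64×10^-27 kg)(2.66×10^5 m/s) / [(2×1.60×10^-19 C)(2.52 T)] = 2.19×10^-3 m.

r ≈ 0.219 cm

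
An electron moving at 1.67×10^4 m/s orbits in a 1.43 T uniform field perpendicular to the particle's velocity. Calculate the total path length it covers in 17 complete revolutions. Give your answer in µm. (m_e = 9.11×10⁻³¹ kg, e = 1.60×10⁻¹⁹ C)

r = mv/(qB) = 6.65×10^-8 m, so one revolution covers 2πr = 4.18×10^-7 m.
In 17 revolutions: L = 17·2πr = 7.10×10^-6 m.

L ≈ 7.10 µm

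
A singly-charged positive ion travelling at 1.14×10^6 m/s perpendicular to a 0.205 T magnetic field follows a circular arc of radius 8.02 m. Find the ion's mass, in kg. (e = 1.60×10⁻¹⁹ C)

m ≈ 2.31×10^-25 kg

qvB = mv²/r ⇒ m = qBr/v.
m = (1×1.60×10^-19)(0.205)(8.02) / (1.14×10^6) = 2.31×10^-25 kg.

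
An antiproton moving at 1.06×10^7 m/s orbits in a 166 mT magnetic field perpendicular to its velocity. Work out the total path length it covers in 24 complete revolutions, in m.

L ≈ 101 m

r = mv/(qB) = 0.666 m, so one revolution covers 2πr = 4.19 m.
In 24 revolutions: L = 24·2πr = 101 m.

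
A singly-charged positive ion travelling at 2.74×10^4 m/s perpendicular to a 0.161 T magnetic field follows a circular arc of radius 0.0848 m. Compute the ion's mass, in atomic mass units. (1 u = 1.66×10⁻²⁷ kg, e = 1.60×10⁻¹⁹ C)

qvB = mv²/r ⇒ m = qBr/v.
m = (1×1.60×10^-19)(0.161)(0.0848) / (2.74×10^4) = 7.97×10^-26 kg = 48.0 u.

m ≈ 48.0 u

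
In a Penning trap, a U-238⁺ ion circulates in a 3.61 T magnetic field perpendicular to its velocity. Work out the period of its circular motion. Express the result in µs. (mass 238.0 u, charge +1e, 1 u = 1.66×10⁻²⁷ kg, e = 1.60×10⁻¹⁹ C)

The cyclotron period is independent of speed: T = 2πm/(qB).
T = 2π(3.95×10^-25) / [(1×1.60×10^-19)(3.61)] = 4.30×10^-6 s.

T ≈ 4.30 µs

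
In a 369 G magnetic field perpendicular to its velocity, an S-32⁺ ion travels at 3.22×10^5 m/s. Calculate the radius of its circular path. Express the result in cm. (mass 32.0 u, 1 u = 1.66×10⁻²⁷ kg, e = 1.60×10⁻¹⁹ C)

The magnetic force provides the centripetal force: qvB = mv²/r, so r = mv/(qB).
r = (5.31×10^-26 kg)(3.22×10^5 m/s) / [(1×1.60×10^-19 C)(0.0369 T)] = 2.90 m.

r ≈ 290 cm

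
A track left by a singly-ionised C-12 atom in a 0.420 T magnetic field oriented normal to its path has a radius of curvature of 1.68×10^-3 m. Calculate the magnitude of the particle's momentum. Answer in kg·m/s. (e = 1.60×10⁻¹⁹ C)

p ≈ 1.13×10^-22 kg·m/s

Since qvB = mv²/r, the momentum p = mv = qBr.
p = (1×1.60×10^-19)(0.420)(1.68×10^-3) = 1.13×10^-22 kg·m/s.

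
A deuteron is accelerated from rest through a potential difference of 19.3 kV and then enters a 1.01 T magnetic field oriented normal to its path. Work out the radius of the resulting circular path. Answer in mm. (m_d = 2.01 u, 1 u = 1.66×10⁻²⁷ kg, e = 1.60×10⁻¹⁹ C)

The kinetic energy gained is K = qV = (1×1.60×10^-19)(1.93×10^4) = 3.09×10^-15 J.
v = √(2K/m) = 1.36×10^6 m/s.
r = mv/(qB) = (3.34×10^-27)(1.36×10^6) / [(1×1.60×10^-19)(1.01)] = 0.0281 m.

r ≈ 28.1 mm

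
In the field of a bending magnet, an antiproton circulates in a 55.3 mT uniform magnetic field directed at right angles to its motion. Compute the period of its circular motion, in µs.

The cyclotron period is independent of speed: T = 2πm/(qB).
T = 2π(1.67×10^-27) / [(1×1.60×10^-19)(0.0553)] = 1.19×10^-6 s.

T ≈ 1.19 µs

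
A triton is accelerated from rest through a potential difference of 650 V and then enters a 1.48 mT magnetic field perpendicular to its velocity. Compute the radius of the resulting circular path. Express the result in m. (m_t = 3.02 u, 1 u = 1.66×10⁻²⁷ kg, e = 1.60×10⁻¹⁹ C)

r ≈ 4.31 m

The kinetic energy gained is K = qV = (1×1.60×10^-19)(650) = 1.04×10^-16 J.
v = √(2K/m) = 2.04×10^5 m/s.
r = mv/(qB) = (5.01×10^-27)(2.04×10^5) / [(1×1.60×10^-19)(1.48×10^-3)] = 4.31 m.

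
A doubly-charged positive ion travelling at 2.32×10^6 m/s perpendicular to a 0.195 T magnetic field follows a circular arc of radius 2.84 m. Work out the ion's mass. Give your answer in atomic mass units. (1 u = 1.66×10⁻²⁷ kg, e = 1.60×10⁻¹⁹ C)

m ≈ 46.0 u

qvB = mv²/r ⇒ m = qBr/v.
m = (2×1.60×10^-19)(0.195)(2.84) / (2.32×10^6) = 7.64×10^-26 kg = 46.0 u.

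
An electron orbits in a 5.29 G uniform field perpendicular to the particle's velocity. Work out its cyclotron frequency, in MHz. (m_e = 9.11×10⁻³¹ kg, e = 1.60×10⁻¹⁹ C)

f = qB/(2πm) = (1×1.60×10^-19)(5.29×10^-4) / [2π(9.11×10^-31)] = 1.48×10^7 Hz.

f ≈ 14.8 MHz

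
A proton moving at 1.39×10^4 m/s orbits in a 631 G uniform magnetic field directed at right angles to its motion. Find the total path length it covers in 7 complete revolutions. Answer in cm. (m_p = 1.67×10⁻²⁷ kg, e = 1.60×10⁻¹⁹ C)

r = mv/(qB) = 2.30×10^-3 m, so one revolution covers 2πr = 0.0144 m.
In 7 revolutions: L = 7·2πr = 0.101 m.

L ≈ 10.1 cm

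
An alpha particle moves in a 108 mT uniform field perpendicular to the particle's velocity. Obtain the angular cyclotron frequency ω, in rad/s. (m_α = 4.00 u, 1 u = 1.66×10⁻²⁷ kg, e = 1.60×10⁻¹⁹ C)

ω ≈ 5.20×10^6 rad/s

ω = qB/m = (2×1.60×10^-19)(0.108) / (6.64×10^-27) = 5.20×10^6 rad/s.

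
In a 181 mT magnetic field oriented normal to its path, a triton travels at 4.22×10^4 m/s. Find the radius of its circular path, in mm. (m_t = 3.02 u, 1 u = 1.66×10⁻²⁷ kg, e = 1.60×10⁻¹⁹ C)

The magnetic force provides the centripetal force: qvB = mv²/r, so r = mv/(qB).
r = (5.01×10^-27 kg)(4.22×10^4 m/s) / [(1×1.60×10^-19 C)(0.181 T)] = 7.31×10^-3 m.

r ≈ 7.31 mm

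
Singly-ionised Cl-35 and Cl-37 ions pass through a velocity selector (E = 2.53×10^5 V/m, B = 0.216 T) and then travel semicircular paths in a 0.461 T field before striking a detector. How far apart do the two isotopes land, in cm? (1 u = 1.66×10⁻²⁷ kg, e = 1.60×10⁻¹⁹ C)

Δd ≈ 10.5 cm

Both emerge at v = E/B₁ = 1.17×10^6 m/s.
r = mv/(qB₂), so r₁ = 0.9226 m and r₂ = 0.9753 m, giving Δr = 0.0527 m.
After a semicircle each ion lands a diameter 2r from the entry slit, so the separation is 2Δr = 0.105 m.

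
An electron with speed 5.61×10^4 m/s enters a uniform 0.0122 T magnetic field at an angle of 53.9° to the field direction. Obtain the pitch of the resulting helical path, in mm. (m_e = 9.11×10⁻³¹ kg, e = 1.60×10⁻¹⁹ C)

The velocity component along B is v∥ = v cos53.9° = 3.31×10^4 m/s.
The cyclotron period T = 2πm/(qB) = 2.93×10^-9 s is set by m, q, B alone.
Pitch = v∥·T = (3.31×10^4)(2.93×10^-9) = 9.69×10^-5 m.

pitch ≈ 0.0969 mm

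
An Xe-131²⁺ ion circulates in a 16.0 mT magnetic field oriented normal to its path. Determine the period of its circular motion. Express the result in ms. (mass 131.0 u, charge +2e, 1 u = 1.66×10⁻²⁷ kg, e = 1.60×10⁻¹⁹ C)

T ≈ 0.267 ms

The cyclotron period is independent of speed: T = 2πm/(qB).
T = 2π(2.17×10^-25) / [(2×1.60×10^-19)(0.0160)] = 2.67×10^-4 s.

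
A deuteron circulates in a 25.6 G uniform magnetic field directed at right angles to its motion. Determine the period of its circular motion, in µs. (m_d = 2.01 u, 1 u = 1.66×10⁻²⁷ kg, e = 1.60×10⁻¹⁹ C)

The cyclotron period is independent of speed: T = 2πm/(qB).
T = 2π(3.34×10^-27) / [(1×1.60×10^-19)(2.56×10^-3)] = 5.12×10^-5 s.

T ≈ 51.2 µs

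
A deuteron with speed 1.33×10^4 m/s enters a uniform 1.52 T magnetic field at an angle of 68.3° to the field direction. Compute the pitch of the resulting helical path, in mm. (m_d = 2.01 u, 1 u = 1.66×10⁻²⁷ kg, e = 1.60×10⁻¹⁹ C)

The velocity component along B is v∥ = v cos68.3° = 4920 m/s.
The cyclotron period T = 2πm/(qB) = 8.62×10^-8 s is set by m, q, B alone.
Pitch = v∥·T = (4920)(8.62×10^-8) = 4.24×10^-4 m.

pitch ≈ 0.424 mm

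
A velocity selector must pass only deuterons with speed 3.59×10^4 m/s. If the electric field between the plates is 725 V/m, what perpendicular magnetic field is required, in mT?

qE = qvB ⇒ B = E/v = (725) / (3.59×10^4) = 0.0202 T.

B ≈ 20.2 mT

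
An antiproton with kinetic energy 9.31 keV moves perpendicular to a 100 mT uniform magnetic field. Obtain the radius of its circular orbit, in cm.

r ≈ 13.9 cm

Convert the energy: K = 9.31 keV = 1.49×10^-15 J.
v = √(2K/m) = √(2·1.49×10^-15/1.67×10^-27) = 1.34×10^6 m/s.
r = mv/(qB) = (1.67×10^-27)(1.34×10^6) / [(1×1.60×10^-19)(0.100)] = 0.139 m.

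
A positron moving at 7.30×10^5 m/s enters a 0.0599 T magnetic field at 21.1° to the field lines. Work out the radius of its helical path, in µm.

Only the perpendicular component v⊥ = v sin21.1° = 2.63×10^5 m/s is bent by the field.
r = m v⊥ /(qB) = (9.11×10^-31)(2.63×10^5) / [(1×1.60×10^-19)(0.0599)] = 2.50×10^-5 m.

r ≈ 25.0 µm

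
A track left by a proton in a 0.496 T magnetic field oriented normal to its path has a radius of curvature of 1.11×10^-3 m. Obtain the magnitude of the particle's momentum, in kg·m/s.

Since qvB = mv²/r, the momentum p = mv = qBr.
p = (1×1.60×10^-19)(0.496)(1.11×10^-3) = 8.81×10^-23 kg·m/s.

p ≈ 8.81×10^-23 kg·m/s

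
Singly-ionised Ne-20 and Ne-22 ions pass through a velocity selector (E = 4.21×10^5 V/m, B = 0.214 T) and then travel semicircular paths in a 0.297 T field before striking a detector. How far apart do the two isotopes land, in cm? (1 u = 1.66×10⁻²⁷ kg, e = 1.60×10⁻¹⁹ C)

Both emerge at v = E/B₁ = 1.97×10^6 m/s.
r = mv/(qB₂), so r₁ = 1.374 m and r₂ = 1.512 m, giving Δr = 0.137 m.
After a semicircle each ion lands a diameter 2r from the entry slit, so the separation is 2Δr = 0.275 m.

Δd ≈ 27.5 cm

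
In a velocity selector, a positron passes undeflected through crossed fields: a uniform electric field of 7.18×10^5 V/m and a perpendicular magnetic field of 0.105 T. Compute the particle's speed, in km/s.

For zero net force, qE = qvB, so v = E/B.
v = (7.18×10^5) / (0.105) = 6.84×10^6 m/s.

v ≈ 6840 km/s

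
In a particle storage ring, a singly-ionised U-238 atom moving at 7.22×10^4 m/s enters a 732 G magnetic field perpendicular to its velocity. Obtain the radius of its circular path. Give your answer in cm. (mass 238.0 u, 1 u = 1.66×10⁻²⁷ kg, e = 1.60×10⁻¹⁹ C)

The magnetic force provides the centripetal force: qvB = mv²/r, so r = mv/(qB).
r = (3.95×10^-25 kg)(7.22×10^4 m/s) / [(1×1.60×10^-19 C)(0.0732 T)] = 2.44 m.

r ≈ 244 cm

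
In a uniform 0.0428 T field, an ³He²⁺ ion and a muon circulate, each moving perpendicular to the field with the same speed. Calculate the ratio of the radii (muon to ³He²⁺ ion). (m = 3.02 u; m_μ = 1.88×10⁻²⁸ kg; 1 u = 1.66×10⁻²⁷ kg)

ratio ≈ 0.0750

r = mv/(qB) ⇒ at equal v, r ∝ m/q.
r_{muon}/r_{³He²⁺ ion} = 0.0750.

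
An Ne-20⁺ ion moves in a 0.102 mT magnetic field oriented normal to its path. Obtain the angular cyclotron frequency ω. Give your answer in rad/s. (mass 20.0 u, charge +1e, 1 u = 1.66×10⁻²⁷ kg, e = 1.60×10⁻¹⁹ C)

ω ≈ 492 rad/s

ω = qB/m = (1×1.60×10^-19)(1.02×10^-4) / (3.32×10^-26) = 492 rad/s.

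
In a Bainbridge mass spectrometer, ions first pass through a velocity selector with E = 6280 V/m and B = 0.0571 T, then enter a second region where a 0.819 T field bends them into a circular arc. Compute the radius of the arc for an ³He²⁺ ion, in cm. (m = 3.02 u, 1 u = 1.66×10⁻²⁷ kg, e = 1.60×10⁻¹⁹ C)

The selector passes v = E/B = 6280/0.0571 = 1.10×10^5 m/s.
In the deflection region, r = mv/(qB₂) = (5.01×10^-27)(1.10×10^5) / [(2×1.60×10^-19)(0.819)] = 2.10×10^-3 m.

r ≈ 0.210 cm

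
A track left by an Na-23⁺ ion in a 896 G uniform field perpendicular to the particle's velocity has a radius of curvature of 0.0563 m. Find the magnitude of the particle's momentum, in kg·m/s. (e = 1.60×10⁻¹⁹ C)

Since qvB = mv²/r, the momentum p = mv = qBr.
p = (1×1.60×10^-19)(0.0896)(0.0563) = 8.07×10^-22 kg·m/s.

p ≈ 8.07×10^-22 kg·m/s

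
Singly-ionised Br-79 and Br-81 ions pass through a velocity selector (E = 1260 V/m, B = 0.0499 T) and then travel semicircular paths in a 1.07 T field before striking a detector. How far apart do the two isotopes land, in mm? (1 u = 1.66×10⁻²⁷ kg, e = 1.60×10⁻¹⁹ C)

Δd ≈ 0.979 mm

Both emerge at v = E/B₁ = 2.53×10^4 m/s.
r = mv/(qB₂), so r₁ = 0.019342 m and r₂ = 0.019832 m, giving Δr = 4.90×10^-4 m.
After a semicircle each ion lands a diameter 2r from the entry slit, so the separation is 2Δr = 9.79×10^-4 m.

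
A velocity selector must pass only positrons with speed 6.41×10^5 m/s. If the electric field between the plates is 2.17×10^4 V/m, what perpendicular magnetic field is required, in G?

qE = qvB ⇒ B = E/v = (2.17×10^4) / (6.41×10^5) = 0.0339 T.

B ≈ 339 G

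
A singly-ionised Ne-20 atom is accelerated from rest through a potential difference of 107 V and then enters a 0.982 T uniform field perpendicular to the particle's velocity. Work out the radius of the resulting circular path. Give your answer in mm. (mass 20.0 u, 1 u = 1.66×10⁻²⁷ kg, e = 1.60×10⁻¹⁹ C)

The kinetic energy gained is K = qV = (1×1.60×10^-19)(107) = 1.71×10^-17 J.
v = √(2K/m) = 3.21×10^4 m/s.
r = mv/(qB) = (3.32×10^-26)(3.21×10^4) / [(1×1.60×10^-19)(0.982)] = 6.79×10^-3 m.

r ≈ 6.79 mm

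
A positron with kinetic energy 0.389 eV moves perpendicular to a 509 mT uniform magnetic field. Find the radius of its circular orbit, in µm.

r ≈ 4.13 µm

Convert the energy: K = 0.389 eV = 6.22×10^-20 J.
v = √(2K/m) = √(2·6.22×10^-20/9.11×10^-31) = 3.70×10^5 m/s.
r = mv/(qB) = (9.11×10^-31)(3.70×10^5) / [(1×1.60×10^-19)(0.509)] = 4.13×10^-6 m.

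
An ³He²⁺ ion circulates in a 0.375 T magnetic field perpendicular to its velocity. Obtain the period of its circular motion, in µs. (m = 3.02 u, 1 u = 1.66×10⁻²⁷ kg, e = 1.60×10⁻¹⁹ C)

T ≈ 0.262 µs

The cyclotron period is independent of speed: T = 2πm/(qB).
T = 2π(5.01×10^-27) / [(2×1.60×10^-19)(0.375)] = 2.62×10^-7 s.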